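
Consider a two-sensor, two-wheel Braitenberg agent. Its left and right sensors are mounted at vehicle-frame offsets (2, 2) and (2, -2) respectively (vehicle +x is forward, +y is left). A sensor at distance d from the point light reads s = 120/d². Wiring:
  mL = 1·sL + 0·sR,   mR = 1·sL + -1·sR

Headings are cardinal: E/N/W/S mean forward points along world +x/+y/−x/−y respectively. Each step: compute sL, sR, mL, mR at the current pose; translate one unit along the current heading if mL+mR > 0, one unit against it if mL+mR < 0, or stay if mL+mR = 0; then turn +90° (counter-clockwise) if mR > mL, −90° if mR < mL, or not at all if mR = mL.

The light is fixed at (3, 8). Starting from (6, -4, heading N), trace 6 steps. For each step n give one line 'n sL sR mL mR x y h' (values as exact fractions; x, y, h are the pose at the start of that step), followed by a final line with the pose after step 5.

n=0: pose=(6,-4,N); sL=120/101, sR=24/25; mL=120/101, mR=576/2525; mL+mR=3576/2525 → advance +1; mR−mL=-24/25 → turn -1·90°
n=1: pose=(6,-3,E); sL=60/53, sR=60/97; mL=60/53, mR=2640/5141; mL+mR=8460/5141 → advance +1; mR−mL=-60/97 → turn -1·90°
n=2: pose=(7,-3,S); sL=24/41, sR=120/173; mL=24/41, mR=-768/7093; mL+mR=3384/7093 → advance +1; mR−mL=-120/173 → turn -1·90°
n=3: pose=(7,-4,W); sL=3/5, sR=15/13; mL=3/5, mR=-36/65; mL+mR=3/65 → advance +1; mR−mL=-15/13 → turn -1·90°
n=4: pose=(6,-4,N); sL=120/101, sR=24/25; mL=120/101, mR=576/2525; mL+mR=3576/2525 → advance +1; mR−mL=-24/25 → turn -1·90°
n=5: pose=(6,-3,E); sL=60/53, sR=60/97; mL=60/53, mR=2640/5141; mL+mR=8460/5141 → advance +1; mR−mL=-60/97 → turn -1·90°

0 120/101 24/25 120/101 576/2525 6 -4 N
1 60/53 60/97 60/53 2640/5141 6 -3 E
2 24/41 120/173 24/41 -768/7093 7 -3 S
3 3/5 15/13 3/5 -36/65 7 -4 W
4 120/101 24/25 120/101 576/2525 6 -4 N
5 60/53 60/97 60/53 2640/5141 6 -3 E
final 7 -3 S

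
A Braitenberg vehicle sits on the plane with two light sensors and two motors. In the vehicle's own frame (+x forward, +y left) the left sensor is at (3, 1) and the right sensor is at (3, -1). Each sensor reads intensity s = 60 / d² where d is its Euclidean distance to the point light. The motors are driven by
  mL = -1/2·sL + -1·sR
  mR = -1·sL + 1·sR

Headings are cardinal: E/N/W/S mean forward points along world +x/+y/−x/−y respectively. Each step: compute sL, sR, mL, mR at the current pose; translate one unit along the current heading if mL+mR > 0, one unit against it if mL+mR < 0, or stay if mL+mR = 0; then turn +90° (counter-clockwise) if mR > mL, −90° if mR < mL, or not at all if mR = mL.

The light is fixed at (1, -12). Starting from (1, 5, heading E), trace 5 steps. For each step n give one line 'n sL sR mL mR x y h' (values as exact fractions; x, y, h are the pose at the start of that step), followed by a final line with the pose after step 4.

n=0: pose=(1,5,E); sL=20/111, sR=12/53; mL=-1862/5883, mR=272/5883; mL+mR=-10/37 → advance -1; mR−mL=2134/5883 → turn +1·90°
n=1: pose=(0,5,N); sL=15/101, sR=3/20; mL=-453/2020, mR=3/2020; mL+mR=-45/202 → advance -1; mR−mL=114/505 → turn +1·90°
n=2: pose=(0,4,W); sL=60/241, sR=12/61; mL=-4722/14701, mR=-768/14701; mL+mR=-90/241 → advance -1; mR−mL=3954/14701 → turn +1·90°
n=3: pose=(1,4,S); sL=6/17, sR=6/17; mL=-9/17, mR=0; mL+mR=-9/17 → advance -1; mR−mL=9/17 → turn +1·90°
n=4: pose=(1,5,E); sL=20/111, sR=12/53; mL=-1862/5883, mR=272/5883; mL+mR=-10/37 → advance -1; mR−mL=2134/5883 → turn +1·90°

0 20/111 12/53 -1862/5883 272/5883 1 5 E
1 15/101 3/20 -453/2020 3/2020 0 5 N
2 60/241 12/61 -4722/14701 -768/14701 0 4 W
3 6/17 6/17 -9/17 0 1 4 S
4 20/111 12/53 -1862/5883 272/5883 1 5 E
final 0 5 N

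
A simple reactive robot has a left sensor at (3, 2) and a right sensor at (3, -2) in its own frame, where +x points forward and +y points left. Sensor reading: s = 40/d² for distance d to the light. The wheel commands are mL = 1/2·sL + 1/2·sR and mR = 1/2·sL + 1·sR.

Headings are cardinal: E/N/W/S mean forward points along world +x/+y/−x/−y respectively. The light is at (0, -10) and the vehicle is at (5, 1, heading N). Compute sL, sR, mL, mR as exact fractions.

left sensor world pos  = (3, 4); dL² = 205
right sensor world pos = (7, 4); dR² = 245
sL = 40/205 = 8/41
sR = 40/245 = 8/49
mL = 1/2·sL + 1/2·sR = 360/2009
mR = 1/2·sL + 1·sR = 524/2009

8/41 8/49 360/2009 524/2009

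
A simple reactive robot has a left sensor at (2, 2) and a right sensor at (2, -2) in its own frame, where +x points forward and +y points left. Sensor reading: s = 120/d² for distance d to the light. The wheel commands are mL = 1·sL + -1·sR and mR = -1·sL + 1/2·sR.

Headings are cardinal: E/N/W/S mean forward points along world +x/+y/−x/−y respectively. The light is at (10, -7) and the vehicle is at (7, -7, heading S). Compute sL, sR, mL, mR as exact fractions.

24 120/29 576/29 -636/29

left sensor world pos  = (9, -9); dL² = 5
right sensor world pos = (5, -9); dR² = 29
sL = 120/5 = 24
sR = 120/29 = 120/29
mL = 1·sL + -1·sR = 576/29
mR = -1·sL + 1/2·sR = -636/29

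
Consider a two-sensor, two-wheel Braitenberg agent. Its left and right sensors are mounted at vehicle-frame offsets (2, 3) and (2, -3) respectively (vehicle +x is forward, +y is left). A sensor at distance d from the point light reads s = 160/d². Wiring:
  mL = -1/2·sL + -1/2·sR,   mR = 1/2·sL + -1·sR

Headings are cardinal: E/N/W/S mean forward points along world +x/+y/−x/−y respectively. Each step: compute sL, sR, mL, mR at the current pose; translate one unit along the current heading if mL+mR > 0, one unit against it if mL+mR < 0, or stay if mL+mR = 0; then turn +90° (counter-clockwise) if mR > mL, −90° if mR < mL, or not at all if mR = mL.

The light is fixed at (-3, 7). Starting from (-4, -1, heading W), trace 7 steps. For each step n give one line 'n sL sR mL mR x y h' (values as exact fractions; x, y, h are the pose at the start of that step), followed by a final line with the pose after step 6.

n=0: pose=(-4,-1,W); sL=16/13, sR=80/17; mL=-656/221, mR=-904/221; mL+mR=-120/17 → advance -1; mR−mL=-248/221 → turn -1·90°
n=1: pose=(-3,-1,N); sL=32/9, sR=32/9; mL=-32/9, mR=-16/9; mL+mR=-16/3 → advance -1; mR−mL=16/9 → turn +1·90°
n=2: pose=(-3,-2,W); sL=40/37, sR=4; mL=-94/37, mR=-128/37; mL+mR=-6 → advance -1; mR−mL=-34/37 → turn -1·90°
n=3: pose=(-2,-2,N); sL=160/53, sR=32/13; mL=-1888/689, mR=-656/689; mL+mR=-48/13 → advance -1; mR−mL=1232/689 → turn +1·90°
n=4: pose=(-2,-3,W); sL=16/17, sR=16/5; mL=-176/85, mR=-232/85; mL+mR=-24/5 → advance -1; mR−mL=-56/85 → turn -1·90°
n=5: pose=(-1,-3,N); sL=32/13, sR=160/89; mL=-2464/1157, mR=-656/1157; mL+mR=-240/89 → advance -1; mR−mL=1808/1157 → turn +1·90°
n=6: pose=(-1,-4,W); sL=40/49, sR=5/2; mL=-325/196, mR=-205/98; mL+mR=-15/4 → advance -1; mR−mL=-85/196 → turn -1·90°

0 16/13 80/17 -656/221 -904/221 -4 -1 W
1 32/9 32/9 -32/9 -16/9 -3 -1 N
2 40/37 4 -94/37 -128/37 -3 -2 W
3 160/53 32/13 -1888/689 -656/689 -2 -2 N
4 16/17 16/5 -176/85 -232/85 -2 -3 W
5 32/13 160/89 -2464/1157 -656/1157 -1 -3 N
6 40/49 5/2 -325/196 -205/98 -1 -4 W
final 0 -4 N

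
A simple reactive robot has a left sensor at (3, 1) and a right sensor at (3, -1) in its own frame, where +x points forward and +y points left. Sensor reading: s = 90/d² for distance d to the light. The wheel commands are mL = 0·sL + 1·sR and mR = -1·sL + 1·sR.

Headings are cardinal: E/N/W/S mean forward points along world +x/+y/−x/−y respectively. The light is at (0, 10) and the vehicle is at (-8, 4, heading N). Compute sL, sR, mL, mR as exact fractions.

1 45/29 45/29 16/29

left sensor world pos  = (-9, 7); dL² = 90
right sensor world pos = (-7, 7); dR² = 58
sL = 90/90 = 1
sR = 90/58 = 45/29
mL = 0·sL + 1·sR = 45/29
mR = -1·sL + 1·sR = 16/29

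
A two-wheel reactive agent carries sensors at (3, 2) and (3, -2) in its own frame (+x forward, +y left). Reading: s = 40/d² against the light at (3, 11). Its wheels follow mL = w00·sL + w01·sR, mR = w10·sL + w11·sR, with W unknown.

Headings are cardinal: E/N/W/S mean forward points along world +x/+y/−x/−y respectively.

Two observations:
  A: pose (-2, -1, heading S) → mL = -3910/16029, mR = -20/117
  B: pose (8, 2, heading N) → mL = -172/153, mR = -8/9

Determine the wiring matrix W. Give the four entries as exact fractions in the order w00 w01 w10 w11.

-1 -1/2 -1 0

obs A: pose=(-2,-1,S) → sL=20/117, sR=20/137, mL=-3910/16029, mR=-20/117
obs B: pose=(8,2,N) → sL=8/9, sR=8/17, mL=-172/153, mR=-8/9
sensor matrix S = [[20/117, 20/137], [8/9, 8/17]]; det S = -4480/90831
solve [mL_A; mL_B] = S·[w00; w01] and [mR_A; mR_B] = S·[w10; w11]:
  w00 = -1, w01 = -1/2, w10 = -1, w11 = 0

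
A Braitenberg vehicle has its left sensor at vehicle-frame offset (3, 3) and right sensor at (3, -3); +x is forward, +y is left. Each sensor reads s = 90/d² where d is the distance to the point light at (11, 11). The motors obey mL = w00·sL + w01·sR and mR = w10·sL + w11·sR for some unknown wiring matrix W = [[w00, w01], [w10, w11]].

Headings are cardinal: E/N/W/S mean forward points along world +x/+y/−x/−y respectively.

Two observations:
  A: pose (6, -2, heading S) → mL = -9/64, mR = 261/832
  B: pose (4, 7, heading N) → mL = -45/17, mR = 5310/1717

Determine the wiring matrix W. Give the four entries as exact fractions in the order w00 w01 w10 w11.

obs A: pose=(6,-2,S) → sL=9/26, sR=9/32, mL=-9/64, mR=261/832
obs B: pose=(4,7,N) → sL=90/101, sR=90/17, mL=-45/17, mR=5310/1717
sensor matrix S = [[9/26, 9/32], [90/101, 90/17]]; det S = 564975/357136
solve [mL_A; mL_B] = S·[w00; w01] and [mR_A; mR_B] = S·[w10; w11]:
  w00 = 0, w01 = -1/2, w10 = 1/2, w11 = 1/2

0 -1/2 1/2 1/2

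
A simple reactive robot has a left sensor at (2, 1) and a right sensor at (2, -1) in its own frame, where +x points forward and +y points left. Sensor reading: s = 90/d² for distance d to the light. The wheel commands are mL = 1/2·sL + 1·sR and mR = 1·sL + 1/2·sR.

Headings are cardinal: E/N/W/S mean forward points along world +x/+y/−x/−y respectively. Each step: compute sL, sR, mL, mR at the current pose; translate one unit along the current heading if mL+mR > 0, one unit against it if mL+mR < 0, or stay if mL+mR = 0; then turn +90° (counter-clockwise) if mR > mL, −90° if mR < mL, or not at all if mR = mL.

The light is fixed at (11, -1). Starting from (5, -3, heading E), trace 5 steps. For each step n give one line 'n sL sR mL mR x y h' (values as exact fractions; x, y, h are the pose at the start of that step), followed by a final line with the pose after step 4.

n=0: pose=(5,-3,E); sL=90/17, sR=18/5; mL=531/85, mR=603/85; mL+mR=1134/85 → advance +1; mR−mL=72/85 → turn +1·90°
n=1: pose=(6,-3,N); sL=5/2, sR=45/8; mL=55/8, mR=85/16; mL+mR=195/16 → advance +1; mR−mL=-25/16 → turn -1·90°
n=2: pose=(6,-2,E); sL=10, sR=90/13; mL=155/13, mR=175/13; mL+mR=330/13 → advance +1; mR−mL=20/13 → turn +1·90°
n=3: pose=(7,-2,N); sL=45/13, sR=9; mL=279/26, mR=207/26; mL+mR=243/13 → advance +1; mR−mL=-36/13 → turn -1·90°
n=4: pose=(7,-1,E); sL=18, sR=18; mL=27, mR=27; mL+mR=54 → advance +1; mR−mL=0 → turn +0·90°

0 90/17 18/5 531/85 603/85 5 -3 E
1 5/2 45/8 55/8 85/16 6 -3 N
2 10 90/13 155/13 175/13 6 -2 E
3 45/13 9 279/26 207/26 7 -2 N
4 18 18 27 27 7 -1 E
final 8 -1 E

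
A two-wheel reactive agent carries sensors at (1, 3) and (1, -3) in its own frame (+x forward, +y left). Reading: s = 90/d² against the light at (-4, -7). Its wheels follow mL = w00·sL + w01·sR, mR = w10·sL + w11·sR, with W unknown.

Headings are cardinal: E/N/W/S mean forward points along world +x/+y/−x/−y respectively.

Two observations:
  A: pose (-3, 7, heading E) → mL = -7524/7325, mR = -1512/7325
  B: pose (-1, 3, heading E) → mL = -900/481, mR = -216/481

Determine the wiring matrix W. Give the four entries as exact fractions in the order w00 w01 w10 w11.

-1 -1 1/2 -1/2

obs A: pose=(-3,7,E) → sL=90/293, sR=18/25, mL=-7524/7325, mR=-1512/7325
obs B: pose=(-1,3,E) → sL=18/37, sR=18/13, mL=-900/481, mR=-216/481
sensor matrix S = [[90/293, 18/25], [18/37, 18/13]]; det S = 264384/3523325
solve [mL_A; mL_B] = S·[w00; w01] and [mR_A; mR_B] = S·[w10; w11]:
  w00 = -1, w01 = -1, w10 = 1/2, w11 = -1/2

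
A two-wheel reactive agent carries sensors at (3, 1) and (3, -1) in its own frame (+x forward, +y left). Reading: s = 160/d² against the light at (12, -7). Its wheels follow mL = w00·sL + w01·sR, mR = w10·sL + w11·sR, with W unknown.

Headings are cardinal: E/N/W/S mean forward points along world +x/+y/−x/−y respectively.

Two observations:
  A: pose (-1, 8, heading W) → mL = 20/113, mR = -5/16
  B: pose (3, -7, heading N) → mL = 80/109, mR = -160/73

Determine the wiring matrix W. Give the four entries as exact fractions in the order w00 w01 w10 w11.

1/2 0 0 -1

obs A: pose=(-1,8,W) → sL=40/113, sR=5/16, mL=20/113, mR=-5/16
obs B: pose=(3,-7,N) → sL=160/109, sR=160/73, mL=80/109, mR=-160/73
sensor matrix S = [[40/113, 5/16], [160/109, 160/73]]; det S = 285150/899141
solve [mL_A; mL_B] = S·[w00; w01] and [mR_A; mR_B] = S·[w10; w11]:
  w00 = 1/2, w01 = 0, w10 = 0, w11 = -1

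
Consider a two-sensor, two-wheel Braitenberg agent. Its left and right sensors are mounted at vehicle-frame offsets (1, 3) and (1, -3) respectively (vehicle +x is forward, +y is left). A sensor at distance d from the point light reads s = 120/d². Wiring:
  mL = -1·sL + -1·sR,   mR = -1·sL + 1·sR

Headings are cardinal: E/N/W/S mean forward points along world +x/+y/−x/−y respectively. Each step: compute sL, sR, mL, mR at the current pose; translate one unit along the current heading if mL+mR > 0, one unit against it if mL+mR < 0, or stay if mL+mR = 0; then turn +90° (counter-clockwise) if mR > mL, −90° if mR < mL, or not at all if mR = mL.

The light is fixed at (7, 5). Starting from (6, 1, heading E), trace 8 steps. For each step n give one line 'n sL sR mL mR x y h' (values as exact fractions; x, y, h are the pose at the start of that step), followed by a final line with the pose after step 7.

0 120 120/49 -6000/49 -5760/49 6 1 E
1 60/17 12 -264/17 144/17 5 1 N
2 120/73 120/13 -10320/949 7200/949 5 0 W
3 3 30/13 -69/13 -9/13 6 0 S
4 120 120/49 -6000/49 -5760/49 6 1 E
5 60/17 12 -264/17 144/17 5 1 N
6 120/73 120/13 -10320/949 7200/949 5 0 W
7 3 30/13 -69/13 -9/13 6 0 S
final 6 1 E

n=0: pose=(6,1,E); sL=120, sR=120/49; mL=-6000/49, mR=-5760/49; mL+mR=-240 → advance -1; mR−mL=240/49 → turn +1·90°
n=1: pose=(5,1,N); sL=60/17, sR=12; mL=-264/17, mR=144/17; mL+mR=-120/17 → advance -1; mR−mL=24 → turn +1·90°
n=2: pose=(5,0,W); sL=120/73, sR=120/13; mL=-10320/949, mR=7200/949; mL+mR=-240/73 → advance -1; mR−mL=240/13 → turn +1·90°
n=3: pose=(6,0,S); sL=3, sR=30/13; mL=-69/13, mR=-9/13; mL+mR=-6 → advance -1; mR−mL=60/13 → turn +1·90°
n=4: pose=(6,1,E); sL=120, sR=120/49; mL=-6000/49, mR=-5760/49; mL+mR=-240 → advance -1; mR−mL=240/49 → turn +1·90°
n=5: pose=(5,1,N); sL=60/17, sR=12; mL=-264/17, mR=144/17; mL+mR=-120/17 → advance -1; mR−mL=24 → turn +1·90°
n=6: pose=(5,0,W); sL=120/73, sR=120/13; mL=-10320/949, mR=7200/949; mL+mR=-240/73 → advance -1; mR−mL=240/13 → turn +1·90°
n=7: pose=(6,0,S); sL=3, sR=30/13; mL=-69/13, mR=-9/13; mL+mR=-6 → advance -1; mR−mL=60/13 → turn +1·90°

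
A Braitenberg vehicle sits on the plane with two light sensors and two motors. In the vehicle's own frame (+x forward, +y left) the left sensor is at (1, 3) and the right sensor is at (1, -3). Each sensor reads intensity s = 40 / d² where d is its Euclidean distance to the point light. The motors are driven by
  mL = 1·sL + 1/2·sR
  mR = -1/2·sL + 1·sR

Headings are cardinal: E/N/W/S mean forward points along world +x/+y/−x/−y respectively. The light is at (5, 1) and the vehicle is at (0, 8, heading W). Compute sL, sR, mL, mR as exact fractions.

left sensor world pos  = (-1, 5); dL² = 52
right sensor world pos = (-1, 11); dR² = 136
sL = 40/52 = 10/13
sR = 40/136 = 5/17
mL = 1·sL + 1/2·sR = 405/442
mR = -1/2·sL + 1·sR = -20/221

10/13 5/17 405/442 -20/221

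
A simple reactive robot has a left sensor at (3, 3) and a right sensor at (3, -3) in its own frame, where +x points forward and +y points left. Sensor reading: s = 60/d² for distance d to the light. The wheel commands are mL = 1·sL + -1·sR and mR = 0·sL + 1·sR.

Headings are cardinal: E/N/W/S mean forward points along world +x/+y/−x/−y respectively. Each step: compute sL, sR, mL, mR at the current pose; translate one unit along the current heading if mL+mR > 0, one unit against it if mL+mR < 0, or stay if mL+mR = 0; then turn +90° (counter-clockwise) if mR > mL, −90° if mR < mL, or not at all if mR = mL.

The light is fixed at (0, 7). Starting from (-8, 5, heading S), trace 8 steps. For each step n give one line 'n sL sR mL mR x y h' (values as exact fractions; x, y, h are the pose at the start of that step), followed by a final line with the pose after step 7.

n=0: pose=(-8,5,S); sL=6/5, sR=30/73; mL=288/365, mR=30/73; mL+mR=6/5 → advance +1; mR−mL=-138/365 → turn -1·90°
n=1: pose=(-8,4,W); sL=60/157, sR=60/121; mL=-2160/18997, mR=60/121; mL+mR=60/157 → advance +1; mR−mL=11580/18997 → turn +1·90°
n=2: pose=(-9,4,S); sL=5/6, sR=1/3; mL=1/2, mR=1/3; mL+mR=5/6 → advance +1; mR−mL=-1/6 → turn -1·90°
n=3: pose=(-9,3,W); sL=60/193, sR=12/29; mL=-576/5597, mR=12/29; mL+mR=60/193 → advance +1; mR−mL=2892/5597 → turn +1·90°
n=4: pose=(-10,3,S); sL=30/49, sR=30/109; mL=1800/5341, mR=30/109; mL+mR=30/49 → advance +1; mR−mL=-330/5341 → turn -1·90°
n=5: pose=(-10,2,W); sL=60/233, sR=60/173; mL=-3600/40309, mR=60/173; mL+mR=60/233 → advance +1; mR−mL=17580/40309 → turn +1·90°
n=6: pose=(-11,2,S); sL=15/32, sR=3/13; mL=99/416, mR=3/13; mL+mR=15/32 → advance +1; mR−mL=-3/416 → turn -1·90°
n=7: pose=(-11,1,W); sL=60/277, sR=12/41; mL=-864/11357, mR=12/41; mL+mR=60/277 → advance +1; mR−mL=4188/11357 → turn +1·90°

0 6/5 30/73 288/365 30/73 -8 5 S
1 60/157 60/121 -2160/18997 60/121 -8 4 W
2 5/6 1/3 1/2 1/3 -9 4 S
3 60/193 12/29 -576/5597 12/29 -9 3 W
4 30/49 30/109 1800/5341 30/109 -10 3 S
5 60/233 60/173 -3600/40309 60/173 -10 2 W
6 15/32 3/13 99/416 3/13 -11 2 S
7 60/277 12/41 -864/11357 12/41 -11 1 W
final -12 1 S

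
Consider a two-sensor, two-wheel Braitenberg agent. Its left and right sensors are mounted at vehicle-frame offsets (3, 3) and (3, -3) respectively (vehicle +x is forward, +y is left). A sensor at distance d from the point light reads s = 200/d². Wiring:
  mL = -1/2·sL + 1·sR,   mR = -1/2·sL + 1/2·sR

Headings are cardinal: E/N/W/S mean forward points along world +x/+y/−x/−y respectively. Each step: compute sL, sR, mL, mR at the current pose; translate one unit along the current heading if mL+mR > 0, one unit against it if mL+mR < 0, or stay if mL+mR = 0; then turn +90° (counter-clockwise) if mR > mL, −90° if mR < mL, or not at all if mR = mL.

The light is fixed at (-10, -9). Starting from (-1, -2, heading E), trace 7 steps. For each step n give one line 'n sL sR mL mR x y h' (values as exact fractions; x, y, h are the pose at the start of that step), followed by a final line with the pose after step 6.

n=0: pose=(-1,-2,E); sL=50/61, sR=5/4; mL=205/244, mR=105/488; mL+mR=515/488 → advance +1; mR−mL=-5/8 → turn -1·90°
n=1: pose=(0,-2,S); sL=40/37, sR=40/13; mL=1220/481, mR=480/481; mL+mR=1700/481 → advance +1; mR−mL=-20/13 → turn -1·90°
n=2: pose=(0,-3,W); sL=100/29, sR=20/13; mL=-70/377, mR=-360/377; mL+mR=-430/377 → advance -1; mR−mL=-10/13 → turn -1·90°
n=3: pose=(1,-3,N); sL=40/29, sR=200/277; mL=260/8033, mR=-2640/8033; mL+mR=-2380/8033 → advance -1; mR−mL=-100/277 → turn -1·90°
n=4: pose=(1,-4,E); sL=10/13, sR=1; mL=8/13, mR=3/26; mL+mR=19/26 → advance +1; mR−mL=-1/2 → turn -1·90°
n=5: pose=(2,-4,S); sL=200/229, sR=40/17; mL=7460/3893, mR=2880/3893; mL+mR=10340/3893 → advance +1; mR−mL=-20/17 → turn -1·90°
n=6: pose=(2,-5,W); sL=100/41, sR=20/13; mL=170/533, mR=-240/533; mL+mR=-70/533 → advance -1; mR−mL=-10/13 → turn -1·90°

0 50/61 5/4 205/244 105/488 -1 -2 E
1 40/37 40/13 1220/481 480/481 0 -2 S
2 100/29 20/13 -70/377 -360/377 0 -3 W
3 40/29 200/277 260/8033 -2640/8033 1 -3 N
4 10/13 1 8/13 3/26 1 -4 E
5 200/229 40/17 7460/3893 2880/3893 2 -4 S
6 100/41 20/13 170/533 -240/533 2 -5 W
final 3 -5 N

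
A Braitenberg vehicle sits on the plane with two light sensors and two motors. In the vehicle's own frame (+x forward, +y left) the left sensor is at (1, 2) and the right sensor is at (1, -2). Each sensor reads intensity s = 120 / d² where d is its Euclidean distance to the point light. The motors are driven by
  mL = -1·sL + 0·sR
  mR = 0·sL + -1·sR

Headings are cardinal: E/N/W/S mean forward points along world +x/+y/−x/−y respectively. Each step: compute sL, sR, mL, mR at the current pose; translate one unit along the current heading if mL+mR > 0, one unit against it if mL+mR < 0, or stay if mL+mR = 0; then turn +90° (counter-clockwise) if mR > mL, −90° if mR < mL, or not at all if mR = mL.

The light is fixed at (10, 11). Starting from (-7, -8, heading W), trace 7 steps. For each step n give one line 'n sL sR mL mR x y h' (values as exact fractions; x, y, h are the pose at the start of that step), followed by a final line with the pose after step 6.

n=0: pose=(-7,-8,W); sL=8/51, sR=120/613; mL=-8/51, mR=-120/613; mL+mR=-11024/31263 → advance -1; mR−mL=-1216/31263 → turn -1·90°
n=1: pose=(-6,-8,N); sL=5/27, sR=3/13; mL=-5/27, mR=-3/13; mL+mR=-146/351 → advance -1; mR−mL=-16/351 → turn -1·90°
n=2: pose=(-6,-9,E); sL=40/183, sR=120/709; mL=-40/183, mR=-120/709; mL+mR=-50320/129747 → advance -1; mR−mL=6400/129747 → turn +1·90°
n=3: pose=(-7,-9,N); sL=60/361, sR=60/293; mL=-60/361, mR=-60/293; mL+mR=-39240/105773 → advance -1; mR−mL=-4080/105773 → turn -1·90°
n=4: pose=(-7,-10,E); sL=120/617, sR=24/157; mL=-120/617, mR=-24/157; mL+mR=-33648/96869 → advance -1; mR−mL=4032/96869 → turn +1·90°
n=5: pose=(-8,-10,N); sL=3/20, sR=15/82; mL=-3/20, mR=-15/82; mL+mR=-273/820 → advance -1; mR−mL=-27/820 → turn -1·90°
n=6: pose=(-8,-11,E); sL=120/689, sR=24/173; mL=-120/689, mR=-24/173; mL+mR=-37296/119197 → advance -1; mR−mL=4224/119197 → turn +1·90°

0 8/51 120/613 -8/51 -120/613 -7 -8 W
1 5/27 3/13 -5/27 -3/13 -6 -8 N
2 40/183 120/709 -40/183 -120/709 -6 -9 E
3 60/361 60/293 -60/361 -60/293 -7 -9 N
4 120/617 24/157 -120/617 -24/157 -7 -10 E
5 3/20 15/82 -3/20 -15/82 -8 -10 N
6 120/689 24/173 -120/689 -24/173 -8 -11 E
final -9 -11 N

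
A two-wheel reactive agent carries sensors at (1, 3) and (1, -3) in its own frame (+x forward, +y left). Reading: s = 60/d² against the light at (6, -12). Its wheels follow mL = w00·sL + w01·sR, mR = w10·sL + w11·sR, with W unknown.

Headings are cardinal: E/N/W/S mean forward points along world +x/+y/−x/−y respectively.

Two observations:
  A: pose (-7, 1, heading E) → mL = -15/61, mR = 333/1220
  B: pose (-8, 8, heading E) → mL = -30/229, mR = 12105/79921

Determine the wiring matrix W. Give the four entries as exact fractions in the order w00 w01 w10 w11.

obs A: pose=(-7,1,E) → sL=3/20, sR=15/61, mL=-15/61, mR=333/1220
obs B: pose=(-8,8,E) → sL=30/349, sR=30/229, mL=-30/229, mR=12105/79921
sensor matrix S = [[3/20, 15/61], [30/349, 30/229]]; det S = -14499/9750362
solve [mL_A; mL_B] = S·[w00; w01] and [mR_A; mR_B] = S·[w10; w11]:
  w00 = 0, w01 = -1, w10 = 1, w11 = 1/2

0 -1 1 1/2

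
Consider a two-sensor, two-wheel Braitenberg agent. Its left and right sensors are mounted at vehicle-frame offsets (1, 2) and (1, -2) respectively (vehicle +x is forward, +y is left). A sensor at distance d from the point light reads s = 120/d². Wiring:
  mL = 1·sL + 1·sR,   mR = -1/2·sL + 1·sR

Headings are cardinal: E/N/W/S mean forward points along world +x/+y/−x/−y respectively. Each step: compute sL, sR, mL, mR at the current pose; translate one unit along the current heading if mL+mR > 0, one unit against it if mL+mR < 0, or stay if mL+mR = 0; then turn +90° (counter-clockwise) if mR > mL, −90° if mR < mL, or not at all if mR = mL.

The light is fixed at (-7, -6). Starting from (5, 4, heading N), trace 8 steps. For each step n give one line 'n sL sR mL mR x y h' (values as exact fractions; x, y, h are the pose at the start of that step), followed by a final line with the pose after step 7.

0 120/221 120/317 64560/70057 7500/70057 5 4 N
1 60/169 12/25 3528/4225 1278/4225 5 5 E
2 24/65 120/221 1008/1105 396/1105 6 5 S
3 15/26 5/12 155/156 5/39 6 4 W
4 120/221 120/317 64560/70057 7500/70057 5 4 N
5 60/169 12/25 3528/4225 1278/4225 5 5 E
6 24/65 120/221 1008/1105 396/1105 6 5 S
7 15/26 5/12 155/156 5/39 6 4 W
final 5 4 N

n=0: pose=(5,4,N); sL=120/221, sR=120/317; mL=64560/70057, mR=7500/70057; mL+mR=72060/70057 → advance +1; mR−mL=-180/221 → turn -1·90°
n=1: pose=(5,5,E); sL=60/169, sR=12/25; mL=3528/4225, mR=1278/4225; mL+mR=4806/4225 → advance +1; mR−mL=-90/169 → turn -1·90°
n=2: pose=(6,5,S); sL=24/65, sR=120/221; mL=1008/1105, mR=396/1105; mL+mR=108/85 → advance +1; mR−mL=-36/65 → turn -1·90°
n=3: pose=(6,4,W); sL=15/26, sR=5/12; mL=155/156, mR=5/39; mL+mR=175/156 → advance +1; mR−mL=-45/52 → turn -1·90°
n=4: pose=(5,4,N); sL=120/221, sR=120/317; mL=64560/70057, mR=7500/70057; mL+mR=72060/70057 → advance +1; mR−mL=-180/221 → turn -1·90°
n=5: pose=(5,5,E); sL=60/169, sR=12/25; mL=3528/4225, mR=1278/4225; mL+mR=4806/4225 → advance +1; mR−mL=-90/169 → turn -1·90°
n=6: pose=(6,5,S); sL=24/65, sR=120/221; mL=1008/1105, mR=396/1105; mL+mR=108/85 → advance +1; mR−mL=-36/65 → turn -1·90°
n=7: pose=(6,4,W); sL=15/26, sR=5/12; mL=155/156, mR=5/39; mL+mR=175/156 → advance +1; mR−mL=-45/52 → turn -1·90°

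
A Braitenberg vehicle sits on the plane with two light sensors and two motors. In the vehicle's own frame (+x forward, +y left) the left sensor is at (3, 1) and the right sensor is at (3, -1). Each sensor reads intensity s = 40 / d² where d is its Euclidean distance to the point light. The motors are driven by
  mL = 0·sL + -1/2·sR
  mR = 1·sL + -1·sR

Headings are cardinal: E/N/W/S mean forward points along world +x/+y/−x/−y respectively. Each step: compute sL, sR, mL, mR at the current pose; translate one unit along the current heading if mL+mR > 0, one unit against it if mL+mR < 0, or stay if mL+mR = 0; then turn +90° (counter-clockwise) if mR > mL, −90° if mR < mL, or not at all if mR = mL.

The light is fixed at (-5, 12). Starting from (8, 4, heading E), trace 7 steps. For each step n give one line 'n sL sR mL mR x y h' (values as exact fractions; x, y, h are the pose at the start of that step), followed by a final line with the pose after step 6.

n=0: pose=(8,4,E); sL=8/61, sR=40/337; mL=-20/337, mR=256/20557; mL+mR=-964/20557 → advance -1; mR−mL=1476/20557 → turn +1·90°
n=1: pose=(7,4,N); sL=20/73, sR=20/97; mL=-10/97, mR=480/7081; mL+mR=-250/7081 → advance -1; mR−mL=1210/7081 → turn +1·90°
n=2: pose=(7,3,W); sL=40/181, sR=8/29; mL=-4/29, mR=-288/5249; mL+mR=-1012/5249 → advance -1; mR−mL=436/5249 → turn +1·90°
n=3: pose=(8,3,S); sL=2/17, sR=5/36; mL=-5/72, mR=-13/612; mL+mR=-37/408 → advance -1; mR−mL=59/1224 → turn +1·90°
n=4: pose=(8,4,E); sL=8/61, sR=40/337; mL=-20/337, mR=256/20557; mL+mR=-964/20557 → advance -1; mR−mL=1476/20557 → turn +1·90°
n=5: pose=(7,4,N); sL=20/73, sR=20/97; mL=-10/97, mR=480/7081; mL+mR=-250/7081 → advance -1; mR−mL=1210/7081 → turn +1·90°
n=6: pose=(7,3,W); sL=40/181, sR=8/29; mL=-4/29, mR=-288/5249; mL+mR=-1012/5249 → advance -1; mR−mL=436/5249 → turn +1·90°

0 8/61 40/337 -20/337 256/20557 8 4 E
1 20/73 20/97 -10/97 480/7081 7 4 N
2 40/181 8/29 -4/29 -288/5249 7 3 W
3 2/17 5/36 -5/72 -13/612 8 3 S
4 8/61 40/337 -20/337 256/20557 8 4 E
5 20/73 20/97 -10/97 480/7081 7 4 N
6 40/181 8/29 -4/29 -288/5249 7 3 W
final 8 3 S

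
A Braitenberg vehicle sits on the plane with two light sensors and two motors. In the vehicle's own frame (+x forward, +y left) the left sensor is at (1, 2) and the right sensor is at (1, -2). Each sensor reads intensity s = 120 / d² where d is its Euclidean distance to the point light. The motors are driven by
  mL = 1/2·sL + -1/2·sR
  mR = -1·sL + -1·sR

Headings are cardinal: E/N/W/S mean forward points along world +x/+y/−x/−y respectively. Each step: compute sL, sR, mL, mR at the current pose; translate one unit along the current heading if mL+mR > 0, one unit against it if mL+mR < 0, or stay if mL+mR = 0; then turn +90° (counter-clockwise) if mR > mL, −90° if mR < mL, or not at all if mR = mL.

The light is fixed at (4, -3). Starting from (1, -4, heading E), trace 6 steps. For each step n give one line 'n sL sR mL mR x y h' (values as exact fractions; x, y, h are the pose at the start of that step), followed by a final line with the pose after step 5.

0 24 120/13 96/13 -432/13 1 -4 E
1 15 3 6 -18 0 -4 S
2 120/29 120/29 0 -240/29 0 -3 W
3 60/13 60 -360/13 -840/13 1 -3 N
4 24 120/13 96/13 -432/13 1 -4 E
5 15 3 6 -18 0 -4 S
final 0 -3 W

n=0: pose=(1,-4,E); sL=24, sR=120/13; mL=96/13, mR=-432/13; mL+mR=-336/13 → advance -1; mR−mL=-528/13 → turn -1·90°
n=1: pose=(0,-4,S); sL=15, sR=3; mL=6, mR=-18; mL+mR=-12 → advance -1; mR−mL=-24 → turn -1·90°
n=2: pose=(0,-3,W); sL=120/29, sR=120/29; mL=0, mR=-240/29; mL+mR=-240/29 → advance -1; mR−mL=-240/29 → turn -1·90°
n=3: pose=(1,-3,N); sL=60/13, sR=60; mL=-360/13, mR=-840/13; mL+mR=-1200/13 → advance -1; mR−mL=-480/13 → turn -1·90°
n=4: pose=(1,-4,E); sL=24, sR=120/13; mL=96/13, mR=-432/13; mL+mR=-336/13 → advance -1; mR−mL=-528/13 → turn -1·90°
n=5: pose=(0,-4,S); sL=15, sR=3; mL=6, mR=-18; mL+mR=-12 → advance -1; mR−mL=-24 → turn -1·90°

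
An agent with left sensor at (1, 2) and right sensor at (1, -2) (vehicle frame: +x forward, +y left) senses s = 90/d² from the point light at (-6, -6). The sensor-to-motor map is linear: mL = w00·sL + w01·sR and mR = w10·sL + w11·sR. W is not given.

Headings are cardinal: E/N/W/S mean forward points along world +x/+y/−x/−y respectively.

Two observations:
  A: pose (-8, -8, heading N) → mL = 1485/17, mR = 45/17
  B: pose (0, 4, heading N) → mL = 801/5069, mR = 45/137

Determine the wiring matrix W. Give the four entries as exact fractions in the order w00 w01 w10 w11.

-1/2 1 1/2 0

obs A: pose=(-8,-8,N) → sL=90/17, sR=90, mL=1485/17, mR=45/17
obs B: pose=(0,4,N) → sL=90/137, sR=18/37, mL=801/5069, mR=45/137
sensor matrix S = [[90/17, 90], [90/137, 18/37]]; det S = -4872960/86173
solve [mL_A; mL_B] = S·[w00; w01] and [mR_A; mR_B] = S·[w10; w11]:
  w00 = -1/2, w01 = 1, w10 = 1/2, w11 = 0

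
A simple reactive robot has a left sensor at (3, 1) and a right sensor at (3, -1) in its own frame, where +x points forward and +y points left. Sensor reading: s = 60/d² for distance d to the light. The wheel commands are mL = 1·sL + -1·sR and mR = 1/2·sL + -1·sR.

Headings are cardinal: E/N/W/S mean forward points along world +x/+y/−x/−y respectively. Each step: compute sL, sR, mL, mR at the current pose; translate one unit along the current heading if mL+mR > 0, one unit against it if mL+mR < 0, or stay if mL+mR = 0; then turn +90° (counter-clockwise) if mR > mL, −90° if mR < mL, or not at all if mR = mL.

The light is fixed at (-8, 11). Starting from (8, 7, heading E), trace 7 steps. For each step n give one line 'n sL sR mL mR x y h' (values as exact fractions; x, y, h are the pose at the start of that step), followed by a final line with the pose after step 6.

n=0: pose=(8,7,E); sL=6/37, sR=30/193; mL=48/7141, mR=-531/7141; mL+mR=-483/7141 → advance -1; mR−mL=-3/37 → turn -1·90°
n=1: pose=(7,7,S); sL=12/61, sR=12/49; mL=-144/2989, mR=-438/2989; mL+mR=-582/2989 → advance -1; mR−mL=-6/61 → turn -1·90°
n=2: pose=(7,8,W); sL=3/8, sR=15/37; mL=-9/296, mR=-129/592; mL+mR=-147/592 → advance -1; mR−mL=-3/16 → turn -1·90°
n=3: pose=(8,8,N); sL=4/15, sR=60/289; mL=256/4335, mR=-322/4335; mL+mR=-22/1445 → advance -1; mR−mL=-2/15 → turn -1·90°
n=4: pose=(8,7,E); sL=6/37, sR=30/193; mL=48/7141, mR=-531/7141; mL+mR=-483/7141 → advance -1; mR−mL=-3/37 → turn -1·90°
n=5: pose=(7,7,S); sL=12/61, sR=12/49; mL=-144/2989, mR=-438/2989; mL+mR=-582/2989 → advance -1; mR−mL=-6/61 → turn -1·90°
n=6: pose=(7,8,W); sL=3/8, sR=15/37; mL=-9/296, mR=-129/592; mL+mR=-147/592 → advance -1; mR−mL=-3/16 → turn -1·90°

0 6/37 30/193 48/7141 -531/7141 8 7 E
1 12/61 12/49 -144/2989 -438/2989 7 7 S
2 3/8 15/37 -9/296 -129/592 7 8 W
3 4/15 60/289 256/4335 -322/4335 8 8 N
4 6/37 30/193 48/7141 -531/7141 8 7 E
5 12/61 12/49 -144/2989 -438/2989 7 7 S
6 3/8 15/37 -9/296 -129/592 7 8 W
final 8 8 N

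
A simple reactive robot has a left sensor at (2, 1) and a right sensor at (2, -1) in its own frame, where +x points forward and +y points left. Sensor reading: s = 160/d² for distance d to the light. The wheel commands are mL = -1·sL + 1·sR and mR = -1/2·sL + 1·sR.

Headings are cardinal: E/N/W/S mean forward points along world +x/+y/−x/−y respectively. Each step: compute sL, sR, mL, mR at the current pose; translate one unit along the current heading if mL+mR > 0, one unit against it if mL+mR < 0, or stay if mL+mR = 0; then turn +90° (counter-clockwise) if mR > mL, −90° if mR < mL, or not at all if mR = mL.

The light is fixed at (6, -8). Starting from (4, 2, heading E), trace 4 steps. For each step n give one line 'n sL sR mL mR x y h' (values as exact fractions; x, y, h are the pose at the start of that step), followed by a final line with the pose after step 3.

0 160/121 160/81 6400/9801 12880/9801 4 2 E
1 40/37 10/9 10/333 190/333 5 2 N
2 160/109 160/153 -7040/16677 5200/16677 5 3 W
3 80/41 80/41 0 40/41 6 3 S
final 6 2 E

n=0: pose=(4,2,E); sL=160/121, sR=160/81; mL=6400/9801, mR=12880/9801; mL+mR=19280/9801 → advance +1; mR−mL=80/121 → turn +1·90°
n=1: pose=(5,2,N); sL=40/37, sR=10/9; mL=10/333, mR=190/333; mL+mR=200/333 → advance +1; mR−mL=20/37 → turn +1·90°
n=2: pose=(5,3,W); sL=160/109, sR=160/153; mL=-7040/16677, mR=5200/16677; mL+mR=-1840/16677 → advance -1; mR−mL=80/109 → turn +1·90°
n=3: pose=(6,3,S); sL=80/41, sR=80/41; mL=0, mR=40/41; mL+mR=40/41 → advance +1; mR−mL=40/41 → turn +1·90°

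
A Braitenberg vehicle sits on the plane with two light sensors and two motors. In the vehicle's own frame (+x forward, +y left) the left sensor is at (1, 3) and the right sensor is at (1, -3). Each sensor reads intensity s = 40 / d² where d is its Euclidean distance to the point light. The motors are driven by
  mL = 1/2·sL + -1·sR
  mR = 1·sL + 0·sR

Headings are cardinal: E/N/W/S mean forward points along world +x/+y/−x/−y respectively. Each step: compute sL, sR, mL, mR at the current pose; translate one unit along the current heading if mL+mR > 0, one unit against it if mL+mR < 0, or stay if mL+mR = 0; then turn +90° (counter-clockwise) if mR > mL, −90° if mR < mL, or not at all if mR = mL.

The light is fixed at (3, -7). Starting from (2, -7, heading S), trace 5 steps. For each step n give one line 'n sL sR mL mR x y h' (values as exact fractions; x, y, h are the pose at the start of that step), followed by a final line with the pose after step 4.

0 8 40/17 28/17 8 2 -7 S
1 10 5/2 5/2 10 2 -8 E
2 40/9 40/9 -20/9 40/9 3 -8 N
3 4 4 -2 4 3 -7 W
4 8 40/17 28/17 8 2 -7 S
final 2 -8 E

n=0: pose=(2,-7,S); sL=8, sR=40/17; mL=28/17, mR=8; mL+mR=164/17 → advance +1; mR−mL=108/17 → turn +1·90°
n=1: pose=(2,-8,E); sL=10, sR=5/2; mL=5/2, mR=10; mL+mR=25/2 → advance +1; mR−mL=15/2 → turn +1·90°
n=2: pose=(3,-8,N); sL=40/9, sR=40/9; mL=-20/9, mR=40/9; mL+mR=20/9 → advance +1; mR−mL=20/3 → turn +1·90°
n=3: pose=(3,-7,W); sL=4, sR=4; mL=-2, mR=4; mL+mR=2 → advance +1; mR−mL=6 → turn +1·90°
n=4: pose=(2,-7,S); sL=8, sR=40/17; mL=28/17, mR=8; mL+mR=164/17 → advance +1; mR−mL=108/17 → turn +1·90°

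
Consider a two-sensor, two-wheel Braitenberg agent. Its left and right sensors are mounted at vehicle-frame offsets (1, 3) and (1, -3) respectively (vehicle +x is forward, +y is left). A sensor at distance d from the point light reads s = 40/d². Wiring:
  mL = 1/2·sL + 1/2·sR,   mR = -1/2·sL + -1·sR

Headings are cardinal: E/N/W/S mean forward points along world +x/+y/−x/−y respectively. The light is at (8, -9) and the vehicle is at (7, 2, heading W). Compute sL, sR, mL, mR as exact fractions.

left sensor world pos  = (6, -1); dL² = 68
right sensor world pos = (6, 5); dR² = 200
sL = 40/68 = 10/17
sR = 40/200 = 1/5
mL = 1/2·sL + 1/2·sR = 67/170
mR = -1/2·sL + -1·sR = -42/85

10/17 1/5 67/170 -42/85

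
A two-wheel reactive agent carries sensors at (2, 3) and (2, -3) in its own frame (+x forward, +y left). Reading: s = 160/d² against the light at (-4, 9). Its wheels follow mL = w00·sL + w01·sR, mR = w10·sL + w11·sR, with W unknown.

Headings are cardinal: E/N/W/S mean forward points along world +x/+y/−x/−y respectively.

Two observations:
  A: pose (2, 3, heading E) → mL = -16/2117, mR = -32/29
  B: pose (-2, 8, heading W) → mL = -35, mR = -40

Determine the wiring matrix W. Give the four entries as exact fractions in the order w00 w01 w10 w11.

1/2 -1 0 -1

obs A: pose=(2,3,E) → sL=160/73, sR=32/29, mL=-16/2117, mR=-32/29
obs B: pose=(-2,8,W) → sL=10, sR=40, mL=-35, mR=-40
sensor matrix S = [[160/73, 32/29], [10, 40]]; det S = 162240/2117
solve [mL_A; mL_B] = S·[w00; w01] and [mR_A; mR_B] = S·[w10; w11]:
  w00 = 1/2, w01 = -1, w10 = 0, w11 = -1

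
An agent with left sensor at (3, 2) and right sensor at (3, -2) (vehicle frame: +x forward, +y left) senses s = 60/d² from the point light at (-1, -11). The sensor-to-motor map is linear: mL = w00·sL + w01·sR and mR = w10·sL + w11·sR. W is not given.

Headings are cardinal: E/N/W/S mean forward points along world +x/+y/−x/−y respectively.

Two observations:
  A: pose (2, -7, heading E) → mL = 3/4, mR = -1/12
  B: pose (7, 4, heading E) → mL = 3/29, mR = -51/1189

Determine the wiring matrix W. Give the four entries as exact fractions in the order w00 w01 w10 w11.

obs A: pose=(2,-7,E) → sL=5/6, sR=3/2, mL=3/4, mR=-1/12
obs B: pose=(7,4,E) → sL=6/41, sR=6/29, mL=3/29, mR=-51/1189
sensor matrix S = [[5/6, 3/2], [6/41, 6/29]]; det S = -56/1189
solve [mL_A; mL_B] = S·[w00; w01] and [mR_A; mR_B] = S·[w10; w11]:
  w00 = 0, w01 = 1/2, w10 = -1, w11 = 1/2

0 1/2 -1 1/2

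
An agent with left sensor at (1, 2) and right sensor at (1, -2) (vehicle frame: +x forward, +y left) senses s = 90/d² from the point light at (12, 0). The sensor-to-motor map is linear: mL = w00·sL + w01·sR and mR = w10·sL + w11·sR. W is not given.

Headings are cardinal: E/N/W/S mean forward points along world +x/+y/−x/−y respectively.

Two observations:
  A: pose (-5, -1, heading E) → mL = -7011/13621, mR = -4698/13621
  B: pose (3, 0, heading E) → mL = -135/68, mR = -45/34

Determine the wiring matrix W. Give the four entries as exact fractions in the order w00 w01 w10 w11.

-1/2 -1 -1/2 -1/2

obs A: pose=(-5,-1,E) → sL=90/257, sR=18/53, mL=-7011/13621, mR=-4698/13621
obs B: pose=(3,0,E) → sL=45/34, sR=45/34, mL=-135/68, mR=-45/34
sensor matrix S = [[90/257, 18/53], [45/34, 45/34]]; det S = 3240/231557
solve [mL_A; mL_B] = S·[w00; w01] and [mR_A; mR_B] = S·[w10; w11]:
  w00 = -1/2, w01 = -1, w10 = -1/2, w11 = -1/2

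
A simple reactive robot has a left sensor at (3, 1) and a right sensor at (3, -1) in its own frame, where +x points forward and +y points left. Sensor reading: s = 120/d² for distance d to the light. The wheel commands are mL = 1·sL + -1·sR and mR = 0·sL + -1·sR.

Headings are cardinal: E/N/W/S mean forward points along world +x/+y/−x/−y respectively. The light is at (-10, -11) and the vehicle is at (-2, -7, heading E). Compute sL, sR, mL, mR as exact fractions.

left sensor world pos  = (1, -6); dL² = 146
right sensor world pos = (1, -8); dR² = 130
sL = 120/146 = 60/73
sR = 120/130 = 12/13
mL = 1·sL + -1·sR = -96/949
mR = 0·sL + -1·sR = -12/13

60/73 12/13 -96/949 -12/13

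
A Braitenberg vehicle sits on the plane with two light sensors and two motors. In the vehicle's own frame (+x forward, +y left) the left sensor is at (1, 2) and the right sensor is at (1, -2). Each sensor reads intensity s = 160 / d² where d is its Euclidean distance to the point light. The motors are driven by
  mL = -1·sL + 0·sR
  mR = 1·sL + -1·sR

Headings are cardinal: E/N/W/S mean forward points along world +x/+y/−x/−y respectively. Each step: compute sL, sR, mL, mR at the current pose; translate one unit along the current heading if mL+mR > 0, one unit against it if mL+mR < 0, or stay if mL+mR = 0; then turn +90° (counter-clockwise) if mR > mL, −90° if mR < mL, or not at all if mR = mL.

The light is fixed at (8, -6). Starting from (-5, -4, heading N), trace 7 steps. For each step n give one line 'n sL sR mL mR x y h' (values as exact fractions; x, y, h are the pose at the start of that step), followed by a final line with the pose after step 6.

n=0: pose=(-5,-4,N); sL=80/117, sR=16/13; mL=-80/117, mR=-64/117; mL+mR=-16/13 → advance -1; mR−mL=16/117 → turn +1·90°
n=1: pose=(-5,-5,W); sL=160/197, sR=32/41; mL=-160/197, mR=256/8077; mL+mR=-32/41 → advance -1; mR−mL=6816/8077 → turn +1·90°
n=2: pose=(-4,-5,S); sL=8/5, sR=40/49; mL=-8/5, mR=192/245; mL+mR=-40/49 → advance -1; mR−mL=584/245 → turn +1·90°
n=3: pose=(-4,-4,E); sL=160/137, sR=160/121; mL=-160/137, mR=-2560/16577; mL+mR=-160/121 → advance -1; mR−mL=16800/16577 → turn +1·90°
n=4: pose=(-5,-4,N); sL=80/117, sR=16/13; mL=-80/117, mR=-64/117; mL+mR=-16/13 → advance -1; mR−mL=16/117 → turn +1·90°
n=5: pose=(-5,-5,W); sL=160/197, sR=32/41; mL=-160/197, mR=256/8077; mL+mR=-32/41 → advance -1; mR−mL=6816/8077 → turn +1·90°
n=6: pose=(-4,-5,S); sL=8/5, sR=40/49; mL=-8/5, mR=192/245; mL+mR=-40/49 → advance -1; mR−mL=584/245 → turn +1·90°

0 80/117 16/13 -80/117 -64/117 -5 -4 N
1 160/197 32/41 -160/197 256/8077 -5 -5 W
2 8/5 40/49 -8/5 192/245 -4 -5 S
3 160/137 160/121 -160/137 -2560/16577 -4 -4 E
4 80/117 16/13 -80/117 -64/117 -5 -4 N
5 160/197 32/41 -160/197 256/8077 -5 -5 W
6 8/5 40/49 -8/5 192/245 -4 -5 S
final -4 -4 E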